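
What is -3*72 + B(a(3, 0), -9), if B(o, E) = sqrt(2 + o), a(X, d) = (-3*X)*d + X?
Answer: -216 + sqrt(5) ≈ -213.76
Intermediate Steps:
a(X, d) = X - 3*X*d (a(X, d) = -3*X*d + X = X - 3*X*d)
-3*72 + B(a(3, 0), -9) = -3*72 + sqrt(2 + 3*(1 - 3*0)) = -216 + sqrt(2 + 3*(1 + 0)) = -216 + sqrt(2 + 3*1) = -216 + sqrt(2 + 3) = -216 + sqrt(5)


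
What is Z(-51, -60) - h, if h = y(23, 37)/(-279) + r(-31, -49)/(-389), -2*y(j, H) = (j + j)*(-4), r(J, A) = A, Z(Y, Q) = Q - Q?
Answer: 22117/108531 ≈ 0.20379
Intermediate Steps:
Z(Y, Q) = 0
y(j, H) = 4*j (y(j, H) = -(j + j)*(-4)/2 = -2*j*(-4)/2 = -(-4)*j = 4*j)
h = -22117/108531 (h = (4*23)/(-279) - 49/(-389) = 92*(-1/279) - 49*(-1/389) = -92/279 + 49/389 = -22117/108531 ≈ -0.20379)
Z(-51, -60) - h = 0 - 1*(-22117/108531) = 0 + 22117/108531 = 22117/108531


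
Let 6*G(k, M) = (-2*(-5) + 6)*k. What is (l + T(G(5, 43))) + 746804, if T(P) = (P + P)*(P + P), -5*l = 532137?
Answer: 28848947/45 ≈ 6.4109e+5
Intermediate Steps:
l = -532137/5 (l = -1/5*532137 = -532137/5 ≈ -1.0643e+5)
G(k, M) = 8*k/3 (G(k, M) = ((-2*(-5) + 6)*k)/6 = ((10 + 6)*k)/6 = (16*k)/6 = 8*k/3)
T(P) = 4*P**2 (T(P) = (2*P)*(2*P) = 4*P**2)
(l + T(G(5, 43))) + 746804 = (-532137/5 + 4*((8/3)*5)**2) + 746804 = (-532137/5 + 4*(40/3)**2) + 746804 = (-532137/5 + 4*(1600/9)) + 746804 = (-532137/5 + 6400/9) + 746804 = -4757233/45 + 746804 = 28848947/45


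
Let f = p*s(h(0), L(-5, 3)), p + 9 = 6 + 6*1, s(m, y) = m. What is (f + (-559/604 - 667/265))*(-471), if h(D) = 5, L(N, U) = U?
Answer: -871301487/160060 ≈ -5443.6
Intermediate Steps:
p = 3 (p = -9 + (6 + 6*1) = -9 + (6 + 6) = -9 + 12 = 3)
f = 15 (f = 3*5 = 15)
(f + (-559/604 - 667/265))*(-471) = (15 + (-559/604 - 667/265))*(-471) = (15 - 551003/160060)*(-471) = (1849897/160060)*(-471) = -871301487/160060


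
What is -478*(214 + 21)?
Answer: -112330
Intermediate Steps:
-478*(214 + 21) = -478*235 = -112330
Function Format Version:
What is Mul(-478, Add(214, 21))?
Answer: -112330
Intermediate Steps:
Mul(-478, Add(214, 21)) = Mul(-478, 235) = -112330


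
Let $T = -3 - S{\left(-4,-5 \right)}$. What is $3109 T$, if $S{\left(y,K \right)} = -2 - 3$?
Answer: $6218$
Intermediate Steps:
$S{\left(y,K \right)} = -5$
$T = 2$ ($T = -3 - -5 = -3 + 5 = 2$)
$3109 T = 3109 \cdot 2 = 6218$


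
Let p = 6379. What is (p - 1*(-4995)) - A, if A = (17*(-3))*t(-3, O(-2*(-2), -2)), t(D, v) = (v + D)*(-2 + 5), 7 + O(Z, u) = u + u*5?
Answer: 8008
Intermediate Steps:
O(Z, u) = -7 + 6*u (O(Z, u) = -7 + (u + u*5) = -7 + (u + 5*u) = -7 + 6*u)
t(D, v) = 3*D + 3*v (t(D, v) = (D + v)*3 = 3*D + 3*v)
A = 3366 (A = (17*(-3))*(3*(-3) + 3*(-7 + 6*(-2))) = -51*(-9 + 3*(-7 - 12)) = -51*(-9 + 3*(-19)) = -51*(-9 - 57) = -51*(-66) = 3366)
(p - 1*(-4995)) - A = (6379 - 1*(-4995)) - 1*3366 = (6379 + 4995) - 3366 = 11374 - 3366 = 8008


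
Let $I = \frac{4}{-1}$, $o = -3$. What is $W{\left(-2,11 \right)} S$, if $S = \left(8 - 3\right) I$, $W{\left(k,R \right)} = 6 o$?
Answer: $360$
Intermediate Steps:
$I = -4$ ($I = 4 \left(-1\right) = -4$)
$W{\left(k,R \right)} = -18$ ($W{\left(k,R \right)} = 6 \left(-3\right) = -18$)
$S = -20$ ($S = \left(8 - 3\right) \left(-4\right) = 5 \left(-4\right) = -20$)
$W{\left(-2,11 \right)} S = \left(-18\right) \left(-20\right) = 360$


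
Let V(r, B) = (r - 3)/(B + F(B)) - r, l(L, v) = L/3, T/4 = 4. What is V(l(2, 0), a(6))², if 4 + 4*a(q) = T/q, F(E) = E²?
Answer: 3481/36 ≈ 96.694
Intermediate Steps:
T = 16 (T = 4*4 = 16)
l(L, v) = L/3 (l(L, v) = L*(⅓) = L/3)
a(q) = -1 + 4/q (a(q) = -1 + (16/q)/4 = -1 + 4/q)
V(r, B) = -r + (-3 + r)/(B + B²) (V(r, B) = (r - 3)/(B + B²) - r = (-3 + r)/(B + B²) - r = -r + (-3 + r)/(B + B²))
V(l(2, 0), a(6))² = ((-3 + (⅓)*2 - (4 - 1*6)/6*(⅓)*2 - (⅓)*2*((4 - 1*6)/6)²)/((((4 - 1*6)/6))*(1 + (4 - 1*6)/6)))² = ((-3 + ⅔ - 1*(4 - 6)/6*⅔ - 1*⅔*((4 - 6)/6)²)/((((4 - 6)/6))*(1 + (4 - 6)/6)))² = ((-3 + ⅔ - 1*(⅙)*(-2)*⅔ - 1*⅔*((⅙)*(-2))²)/((((⅙)*(-2)))*(1 + (⅙)*(-2))))² = ((-3 + ⅔ - 1*(-⅓)*⅔ - 1*⅔*(-⅓)²)/((-⅓)*(1 - ⅓)))² = (-3*(-3 + ⅔ + 2/9 - 1*⅔*⅑)/⅔)² = (-3*3/2*(-3 + ⅔ + 2/9 - 2/27))² = (-3*3/2*(-59/27))² = (59/6)² = 3481/36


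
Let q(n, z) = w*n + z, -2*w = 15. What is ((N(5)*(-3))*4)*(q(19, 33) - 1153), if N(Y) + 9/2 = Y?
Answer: 7575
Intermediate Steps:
w = -15/2 (w = -½*15 = -15/2 ≈ -7.5000)
N(Y) = -9/2 + Y
q(n, z) = z - 15*n/2 (q(n, z) = -15*n/2 + z = z - 15*n/2)
((N(5)*(-3))*4)*(q(19, 33) - 1153) = (((-9/2 + 5)*(-3))*4)*((33 - 15/2*19) - 1153) = (((½)*(-3))*4)*((33 - 285/2) - 1153) = (-3/2*4)*(-219/2 - 1153) = -6*(-2525/2) = 7575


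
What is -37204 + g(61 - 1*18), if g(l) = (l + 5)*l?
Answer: -35140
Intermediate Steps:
g(l) = l*(5 + l) (g(l) = (5 + l)*l = l*(5 + l))
-37204 + g(61 - 1*18) = -37204 + (61 - 1*18)*(5 + (61 - 1*18)) = -37204 + (61 - 18)*(5 + (61 - 18)) = -37204 + 43*(5 + 43) = -37204 + 43*48 = -37204 + 2064 = -35140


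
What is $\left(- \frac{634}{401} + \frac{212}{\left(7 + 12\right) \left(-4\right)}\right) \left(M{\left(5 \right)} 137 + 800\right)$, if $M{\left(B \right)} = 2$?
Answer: $- \frac{35763126}{7619} \approx -4693.9$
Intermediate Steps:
$\left(- \frac{634}{401} + \frac{212}{\left(7 + 12\right) \left(-4\right)}\right) \left(M{\left(5 \right)} 137 + 800\right) = \left(- \frac{634}{401} + \frac{212}{\left(7 + 12\right) \left(-4\right)}\right) \left(2 \cdot 137 + 800\right) = \left(\left(-634\right) \frac{1}{401} + \frac{212}{19 \left(-4\right)}\right) \left(274 + 800\right) = \left(- \frac{634}{401} + \frac{212}{-76}\right) 1074 = \left(- \frac{634}{401} + 212 \left(- \frac{1}{76}\right)\right) 1074 = \left(- \frac{634}{401} - \frac{53}{19}\right) 1074 = \left(- \frac{33299}{7619}\right) 1074 = - \frac{35763126}{7619}$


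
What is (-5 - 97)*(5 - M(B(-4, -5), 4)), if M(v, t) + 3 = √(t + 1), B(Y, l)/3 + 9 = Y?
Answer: -816 + 102*√5 ≈ -587.92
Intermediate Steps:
B(Y, l) = -27 + 3*Y
M(v, t) = -3 + √(1 + t) (M(v, t) = -3 + √(t + 1) = -3 + √(1 + t))
(-5 - 97)*(5 - M(B(-4, -5), 4)) = (-5 - 97)*(5 - (-3 + √(1 + 4))) = -102*(5 - (-3 + √5)) = -102*(5 + (3 - √5)) = -102*(8 - √5) = -816 + 102*√5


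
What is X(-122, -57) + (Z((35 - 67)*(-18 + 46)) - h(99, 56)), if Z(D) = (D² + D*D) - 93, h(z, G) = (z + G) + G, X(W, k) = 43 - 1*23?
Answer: 1605348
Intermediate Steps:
X(W, k) = 20 (X(W, k) = 43 - 23 = 20)
h(z, G) = z + 2*G (h(z, G) = (G + z) + G = z + 2*G)
Z(D) = -93 + 2*D² (Z(D) = (D² + D²) - 93 = 2*D² - 93 = -93 + 2*D²)
X(-122, -57) + (Z((35 - 67)*(-18 + 46)) - h(99, 56)) = 20 + ((-93 + 2*((35 - 67)*(-18 + 46))²) - (99 + 2*56)) = 20 + ((-93 + 2*(-32*28)²) - (99 + 112)) = 20 + ((-93 + 2*(-896)²) - 1*211) = 20 + ((-93 + 2*802816) - 211) = 20 + ((-93 + 1605632) - 211) = 20 + (1605539 - 211) = 20 + 1605328 = 1605348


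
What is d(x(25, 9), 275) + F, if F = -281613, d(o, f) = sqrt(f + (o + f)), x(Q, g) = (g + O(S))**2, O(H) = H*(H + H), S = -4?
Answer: -281613 + sqrt(2231) ≈ -2.8157e+5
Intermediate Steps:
O(H) = 2*H**2 (O(H) = H*(2*H) = 2*H**2)
x(Q, g) = (32 + g)**2 (x(Q, g) = (g + 2*(-4)**2)**2 = (g + 2*16)**2 = (g + 32)**2 = (32 + g)**2)
d(o, f) = sqrt(o + 2*f) (d(o, f) = sqrt(f + (f + o)) = sqrt(o + 2*f))
d(x(25, 9), 275) + F = sqrt((32 + 9)**2 + 2*275) - 281613 = sqrt(41**2 + 550) - 281613 = sqrt(1681 + 550) - 281613 = sqrt(2231) - 281613 = -281613 + sqrt(2231)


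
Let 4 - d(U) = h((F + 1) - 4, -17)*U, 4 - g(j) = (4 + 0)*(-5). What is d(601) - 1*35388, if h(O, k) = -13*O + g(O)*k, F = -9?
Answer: 116068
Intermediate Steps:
g(j) = 24 (g(j) = 4 - (4 + 0)*(-5) = 4 - 4*(-5) = 4 - 1*(-20) = 4 + 20 = 24)
h(O, k) = -13*O + 24*k
d(U) = 4 + 252*U (d(U) = 4 - (-13*((-9 + 1) - 4) + 24*(-17))*U = 4 - (-13*(-8 - 4) - 408)*U = 4 - (-13*(-12) - 408)*U = 4 - (156 - 408)*U = 4 - (-252)*U = 4 + 252*U)
d(601) - 1*35388 = (4 + 252*601) - 1*35388 = (4 + 151452) - 35388 = 151456 - 35388 = 116068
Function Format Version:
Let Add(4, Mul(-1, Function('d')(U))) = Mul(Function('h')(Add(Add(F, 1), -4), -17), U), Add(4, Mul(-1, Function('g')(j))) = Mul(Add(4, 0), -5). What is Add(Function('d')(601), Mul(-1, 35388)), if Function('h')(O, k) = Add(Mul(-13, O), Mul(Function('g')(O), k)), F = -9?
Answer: 116068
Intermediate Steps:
Function('g')(j) = 24 (Function('g')(j) = Add(4, Mul(-1, Mul(Add(4, 0), -5))) = Add(4, Mul(-1, Mul(4, -5))) = Add(4, Mul(-1, -20)) = Add(4, 20) = 24)
Function('h')(O, k) = Add(Mul(-13, O), Mul(24, k))
Function('d')(U) = Add(4, Mul(252, U)) (Function('d')(U) = Add(4, Mul(-1, Mul(Add(Mul(-13, Add(Add(-9, 1), -4)), Mul(24, -17)), U))) = Add(4, Mul(-1, Mul(Add(Mul(-13, Add(-8, -4)), -408), U))) = Add(4, Mul(-1, Mul(Add(Mul(-13, -12), -408), U))) = Add(4, Mul(-1, Mul(Add(156, -408), U))) = Add(4, Mul(-1, Mul(-252, U))) = Add(4, Mul(252, U)))
Add(Function('d')(601), Mul(-1, 35388)) = Add(Add(4, Mul(252, 601)), Mul(-1, 35388)) = Add(Add(4, 151452), -35388) = Add(151456, -35388) = 116068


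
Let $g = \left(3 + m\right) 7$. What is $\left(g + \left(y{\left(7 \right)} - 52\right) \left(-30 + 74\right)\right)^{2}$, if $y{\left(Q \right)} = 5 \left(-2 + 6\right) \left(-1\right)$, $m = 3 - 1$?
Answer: $9815689$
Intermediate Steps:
$m = 2$ ($m = 3 - 1 = 2$)
$y{\left(Q \right)} = -20$ ($y{\left(Q \right)} = 5 \cdot 4 \left(-1\right) = 5 \left(-4\right) = -20$)
$g = 35$ ($g = \left(3 + 2\right) 7 = 5 \cdot 7 = 35$)
$\left(g + \left(y{\left(7 \right)} - 52\right) \left(-30 + 74\right)\right)^{2} = \left(35 + \left(-20 - 52\right) \left(-30 + 74\right)\right)^{2} = \left(35 - 3168\right)^{2} = \left(-3133\right)^{2} = 9815689$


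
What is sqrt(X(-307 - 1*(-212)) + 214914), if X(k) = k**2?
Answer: sqrt(223939) ≈ 473.22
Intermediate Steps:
sqrt(X(-307 - 1*(-212)) + 214914) = sqrt((-307 - 1*(-212))**2 + 214914) = sqrt((-307 + 212)**2 + 214914) = sqrt((-95)**2 + 214914) = sqrt(9025 + 214914) = sqrt(223939)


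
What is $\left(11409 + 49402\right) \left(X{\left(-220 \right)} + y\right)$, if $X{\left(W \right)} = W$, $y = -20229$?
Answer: $-1243524139$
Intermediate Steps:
$\left(11409 + 49402\right) \left(X{\left(-220 \right)} + y\right) = \left(11409 + 49402\right) \left(-220 - 20229\right) = 60811 \left(-20449\right) = -1243524139$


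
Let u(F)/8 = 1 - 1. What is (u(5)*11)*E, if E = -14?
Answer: 0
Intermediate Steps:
u(F) = 0 (u(F) = 8*(1 - 1) = 8*0 = 0)
(u(5)*11)*E = (0*11)*(-14) = 0*(-14) = 0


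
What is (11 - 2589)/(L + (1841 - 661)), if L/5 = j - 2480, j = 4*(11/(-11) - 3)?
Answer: 1289/5650 ≈ 0.22814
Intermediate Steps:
j = -16 (j = 4*(11*(-1/11) - 3) = 4*(-1 - 3) = 4*(-4) = -16)
L = -12480 (L = 5*(-16 - 2480) = 5*(-2496) = -12480)
(11 - 2589)/(L + (1841 - 661)) = (11 - 2589)/(-12480 + (1841 - 661)) = -2578/(-12480 + 1180) = -2578/(-11300) = -2578*(-1/11300) = 1289/5650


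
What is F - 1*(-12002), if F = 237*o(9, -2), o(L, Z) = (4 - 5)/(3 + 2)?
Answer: 59773/5 ≈ 11955.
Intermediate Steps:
o(L, Z) = -⅕ (o(L, Z) = -1/5 = -1*⅕ = -⅕)
F = -237/5 (F = 237*(-⅕) = -237/5 ≈ -47.400)
F - 1*(-12002) = -237/5 - 1*(-12002) = -237/5 + 12002 = 59773/5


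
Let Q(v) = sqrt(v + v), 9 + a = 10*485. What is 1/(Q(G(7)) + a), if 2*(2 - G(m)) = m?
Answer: 4841/23435284 - I*sqrt(3)/23435284 ≈ 0.00020657 - 7.3908e-8*I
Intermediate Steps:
G(m) = 2 - m/2
a = 4841 (a = -9 + 10*485 = -9 + 4850 = 4841)
Q(v) = sqrt(2)*sqrt(v) (Q(v) = sqrt(2*v) = sqrt(2)*sqrt(v))
1/(Q(G(7)) + a) = 1/(sqrt(2)*sqrt(2 - 1/2*7) + 4841) = 1/(sqrt(2)*sqrt(2 - 7/2) + 4841) = 1/(sqrt(2)*sqrt(-3/2) + 4841) = 1/(sqrt(2)*(I*sqrt(6)/2) + 4841) = 1/(I*sqrt(3) + 4841) = 1/(4841 + I*sqrt(3))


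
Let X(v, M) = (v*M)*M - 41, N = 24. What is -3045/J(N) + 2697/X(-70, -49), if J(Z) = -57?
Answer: 56860474/1064703 ≈ 53.405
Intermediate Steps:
X(v, M) = -41 + v*M**2 (X(v, M) = (M*v)*M - 41 = v*M**2 - 41 = -41 + v*M**2)
-3045/J(N) + 2697/X(-70, -49) = -3045/(-57) + 2697/(-41 - 70*(-49)**2) = -3045*(-1/57) + 2697/(-41 - 70*2401) = 1015/19 + 2697/(-41 - 168070) = 1015/19 + 2697/(-168111) = 1015/19 + 2697*(-1/168111) = 1015/19 - 899/56037 = 56860474/1064703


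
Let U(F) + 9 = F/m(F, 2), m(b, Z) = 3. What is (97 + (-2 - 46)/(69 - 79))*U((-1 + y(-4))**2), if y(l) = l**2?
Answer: 33594/5 ≈ 6718.8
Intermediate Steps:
U(F) = -9 + F/3
(97 + (-2 - 46)/(69 - 79))*U((-1 + y(-4))**2) = (97 + (-2 - 46)/(69 - 79))*(-9 + (-1 + (-4)**2)**2/3) = (97 - 48/(-10))*(-9 + (-1 + 16)**2/3) = (97 - 48*(-1/10))*(-9 + (1/3)*15**2) = (97 + 24/5)*(-9 + (1/3)*225) = 509*(-9 + 75)/5 = (509/5)*66 = 33594/5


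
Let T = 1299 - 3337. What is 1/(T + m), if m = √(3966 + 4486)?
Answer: -1019/2072496 - √2113/2072496 ≈ -0.00051386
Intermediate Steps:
T = -2038
m = 2*√2113 (m = √8452 = 2*√2113 ≈ 91.935)
1/(T + m) = 1/(-2038 + 2*√2113)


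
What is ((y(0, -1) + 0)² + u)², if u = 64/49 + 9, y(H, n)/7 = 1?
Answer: 8444836/2401 ≈ 3517.2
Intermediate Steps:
y(H, n) = 7 (y(H, n) = 7*1 = 7)
u = 505/49 (u = 64*(1/49) + 9 = 64/49 + 9 = 505/49 ≈ 10.306)
((y(0, -1) + 0)² + u)² = ((7 + 0)² + 505/49)² = (7² + 505/49)² = (49 + 505/49)² = (2906/49)² = 8444836/2401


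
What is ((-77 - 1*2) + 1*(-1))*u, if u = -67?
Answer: 5360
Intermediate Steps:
((-77 - 1*2) + 1*(-1))*u = ((-77 - 1*2) + 1*(-1))*(-67) = ((-77 - 2) - 1)*(-67) = (-79 - 1)*(-67) = -80*(-67) = 5360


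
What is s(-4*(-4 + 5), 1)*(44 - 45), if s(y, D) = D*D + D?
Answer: -2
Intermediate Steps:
s(y, D) = D + D² (s(y, D) = D² + D = D + D²)
s(-4*(-4 + 5), 1)*(44 - 45) = (1*(1 + 1))*(44 - 45) = (1*2)*(-1) = 2*(-1) = -2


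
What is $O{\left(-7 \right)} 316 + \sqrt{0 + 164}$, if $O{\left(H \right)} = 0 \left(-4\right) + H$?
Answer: $-2212 + 2 \sqrt{41} \approx -2199.2$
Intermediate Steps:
$O{\left(H \right)} = H$ ($O{\left(H \right)} = 0 + H = H$)
$O{\left(-7 \right)} 316 + \sqrt{0 + 164} = \left(-7\right) 316 + \sqrt{0 + 164} = -2212 + \sqrt{164} = -2212 + 2 \sqrt{41}$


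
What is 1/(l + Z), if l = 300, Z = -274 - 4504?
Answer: -1/4478 ≈ -0.00022331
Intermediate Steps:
Z = -4778
1/(l + Z) = 1/(300 - 4778) = 1/(-4478) = -1/4478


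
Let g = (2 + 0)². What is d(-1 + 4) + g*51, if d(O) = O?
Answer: 207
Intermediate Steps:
g = 4 (g = 2² = 4)
d(-1 + 4) + g*51 = (-1 + 4) + 4*51 = 3 + 204 = 207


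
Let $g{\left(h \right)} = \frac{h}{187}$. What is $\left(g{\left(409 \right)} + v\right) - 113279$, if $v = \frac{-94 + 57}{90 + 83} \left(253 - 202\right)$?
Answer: $- \frac{3664971041}{32351} \approx -1.1329 \cdot 10^{5}$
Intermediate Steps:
$g{\left(h \right)} = \frac{h}{187}$ ($g{\left(h \right)} = h \frac{1}{187} = \frac{h}{187}$)
$v = - \frac{1887}{173}$ ($v = - \frac{37}{173} \cdot 51 = \left(-37\right) \frac{1}{173} \cdot 51 = \left(- \frac{37}{173}\right) 51 = - \frac{1887}{173} \approx -10.908$)
$\left(g{\left(409 \right)} + v\right) - 113279 = \left(\frac{1}{187} \cdot 409 - \frac{1887}{173}\right) - 113279 = \left(\frac{409}{187} - \frac{1887}{173}\right) - 113279 = - \frac{282112}{32351} - 113279 = - \frac{3664971041}{32351}$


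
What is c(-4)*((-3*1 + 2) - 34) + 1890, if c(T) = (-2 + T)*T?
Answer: 1050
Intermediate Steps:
c(T) = T*(-2 + T)
c(-4)*((-3*1 + 2) - 34) + 1890 = (-4*(-2 - 4))*((-3*1 + 2) - 34) + 1890 = (-4*(-6))*((-3 + 2) - 34) + 1890 = 24*(-1 - 34) + 1890 = 24*(-35) + 1890 = -840 + 1890 = 1050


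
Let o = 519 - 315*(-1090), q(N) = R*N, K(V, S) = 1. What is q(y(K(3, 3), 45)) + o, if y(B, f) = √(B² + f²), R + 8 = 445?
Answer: 343869 + 437*√2026 ≈ 3.6354e+5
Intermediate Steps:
R = 437 (R = -8 + 445 = 437)
q(N) = 437*N
o = 343869 (o = 519 + 343350 = 343869)
q(y(K(3, 3), 45)) + o = 437*√(1² + 45²) + 343869 = 437*√(1 + 2025) + 343869 = 437*√2026 + 343869 = 343869 + 437*√2026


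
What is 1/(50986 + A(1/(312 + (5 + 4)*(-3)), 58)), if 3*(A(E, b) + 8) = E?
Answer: 855/43586191 ≈ 1.9616e-5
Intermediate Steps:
A(E, b) = -8 + E/3
1/(50986 + A(1/(312 + (5 + 4)*(-3)), 58)) = 1/(50986 + (-8 + 1/(3*(312 + (5 + 4)*(-3))))) = 1/(50986 + (-8 + 1/(3*(312 + 9*(-3))))) = 1/(50986 + (-8 + 1/(3*(312 - 27)))) = 1/(50986 + (-8 + (⅓)/285)) = 1/(50986 + (-8 + (⅓)*(1/285))) = 1/(50986 + (-8 + 1/855)) = 1/(50986 - 6839/855) = 1/(43586191/855) = 855/43586191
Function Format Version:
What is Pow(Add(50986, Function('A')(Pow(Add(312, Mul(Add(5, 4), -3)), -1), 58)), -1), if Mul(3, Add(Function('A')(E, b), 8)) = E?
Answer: Rational(855, 43586191) ≈ 1.9616e-5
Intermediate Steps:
Function('A')(E, b) = Add(-8, Mul(Rational(1, 3), E))
Pow(Add(50986, Function('A')(Pow(Add(312, Mul(Add(5, 4), -3)), -1), 58)), -1) = Pow(Add(50986, Add(-8, Mul(Rational(1, 3), Pow(Add(312, Mul(Add(5, 4), -3)), -1)))), -1) = Pow(Add(50986, Add(-8, Mul(Rational(1, 3), Pow(Add(312, Mul(9, -3)), -1)))), -1) = Pow(Add(50986, Add(-8, Mul(Rational(1, 3), Pow(Add(312, -27), -1)))), -1) = Pow(Add(50986, Add(-8, Mul(Rational(1, 3), Pow(285, -1)))), -1) = Pow(Add(50986, Add(-8, Mul(Rational(1, 3), Rational(1, 285)))), -1) = Pow(Add(50986, Add(-8, Rational(1, 855))), -1) = Pow(Add(50986, Rational(-6839, 855)), -1) = Pow(Rational(43586191, 855), -1) = Rational(855, 43586191)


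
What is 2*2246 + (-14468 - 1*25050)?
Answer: -35026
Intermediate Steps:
2*2246 + (-14468 - 1*25050) = 4492 + (-14468 - 25050) = 4492 - 39518 = -35026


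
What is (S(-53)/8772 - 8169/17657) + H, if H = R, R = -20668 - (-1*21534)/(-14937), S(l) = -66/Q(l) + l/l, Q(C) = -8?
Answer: -63761144130553577/3084733554864 ≈ -20670.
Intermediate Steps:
S(l) = 37/4 (S(l) = -66/(-8) + l/l = -66*(-1/8) + 1 = 33/4 + 1 = 37/4)
R = -102913150/4979 (R = -20668 - (-21534)*(-1)/14937 = -20668 - 1*7178/4979 = -20668 - 7178/4979 = -102913150/4979 ≈ -20669.)
H = -102913150/4979 ≈ -20669.
(S(-53)/8772 - 8169/17657) + H = ((37/4)/8772 - 8169/17657) - 102913150/4979 = ((37/4)*(1/8772) - 8169*1/17657) - 102913150/4979 = (37/35088 - 8169/17657) - 102913150/4979 = -285980563/619548816 - 102913150/4979 = -63761144130553577/3084733554864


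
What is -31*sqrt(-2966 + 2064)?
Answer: -31*I*sqrt(902) ≈ -931.03*I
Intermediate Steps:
-31*sqrt(-2966 + 2064) = -31*I*sqrt(902)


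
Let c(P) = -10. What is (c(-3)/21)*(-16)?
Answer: 160/21 ≈ 7.6190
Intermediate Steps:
(c(-3)/21)*(-16) = -10/21*(-16) = 160/21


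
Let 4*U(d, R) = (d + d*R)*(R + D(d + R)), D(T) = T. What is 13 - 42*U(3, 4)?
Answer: -3439/2 ≈ -1719.5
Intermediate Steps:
U(d, R) = (d + 2*R)*(d + R*d)/4 (U(d, R) = ((d + d*R)*(R + (d + R)))/4 = ((d + R*d)*(R + (R + d)))/4 = ((d + R*d)*(d + 2*R))/4 = ((d + 2*R)*(d + R*d))/4 = (d + 2*R)*(d + R*d)/4)
13 - 42*U(3, 4) = 13 - 21*3*(3 + 4² + 2*4 + 4*(4 + 3))/2 = 13 - 21*3*(3 + 16 + 8 + 4*7)/2 = 13 - 21*3*(3 + 16 + 8 + 28)/2 = 13 - 21*3*55/2 = 13 - 42*165/4 = 13 - 3465/2 = -3439/2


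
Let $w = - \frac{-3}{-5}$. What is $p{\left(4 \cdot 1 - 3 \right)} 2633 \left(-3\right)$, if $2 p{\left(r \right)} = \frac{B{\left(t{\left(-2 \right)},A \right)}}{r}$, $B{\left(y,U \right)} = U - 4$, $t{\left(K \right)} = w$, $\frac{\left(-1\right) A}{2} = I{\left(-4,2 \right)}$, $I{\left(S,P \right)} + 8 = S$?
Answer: $-78990$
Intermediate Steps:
$w = - \frac{3}{5}$ ($w = - \frac{\left(-3\right) \left(-1\right)}{5} = \left(-1\right) \frac{3}{5} = - \frac{3}{5} \approx -0.6$)
$I{\left(S,P \right)} = -8 + S$
$A = 24$ ($A = - 2 \left(-8 - 4\right) = \left(-2\right) \left(-12\right) = 24$)
$t{\left(K \right)} = - \frac{3}{5}$
$B{\left(y,U \right)} = -4 + U$
$p{\left(r \right)} = \frac{10}{r}$ ($p{\left(r \right)} = \frac{\left(-4 + 24\right) \frac{1}{r}}{2} = \frac{20 \frac{1}{r}}{2} = \frac{10}{r}$)
$p{\left(4 \cdot 1 - 3 \right)} 2633 \left(-3\right) = \frac{10}{4 \cdot 1 - 3} \cdot 2633 \left(-3\right) = \frac{10}{4 - 3} \left(-7899\right) = \frac{10}{1} \left(-7899\right) = 10 \cdot 1 \left(-7899\right) = 10 \left(-7899\right) = -78990$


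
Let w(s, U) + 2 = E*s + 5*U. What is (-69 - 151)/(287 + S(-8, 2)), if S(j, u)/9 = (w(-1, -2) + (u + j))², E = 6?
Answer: -220/5471 ≈ -0.040212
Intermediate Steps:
w(s, U) = -2 + 5*U + 6*s (w(s, U) = -2 + (6*s + 5*U) = -2 + (5*U + 6*s) = -2 + 5*U + 6*s)
S(j, u) = 9*(-18 + j + u)² (S(j, u) = 9*((-2 + 5*(-2) + 6*(-1)) + (u + j))² = 9*((-2 - 10 - 6) + (j + u))² = 9*(-18 + (j + u))² = 9*(-18 + j + u)²)
(-69 - 151)/(287 + S(-8, 2)) = (-69 - 151)/(287 + 9*(-18 - 8 + 2)²) = -220/(287 + 9*(-24)²) = -220/(287 + 9*576) = -220/(287 + 5184) = -220/5471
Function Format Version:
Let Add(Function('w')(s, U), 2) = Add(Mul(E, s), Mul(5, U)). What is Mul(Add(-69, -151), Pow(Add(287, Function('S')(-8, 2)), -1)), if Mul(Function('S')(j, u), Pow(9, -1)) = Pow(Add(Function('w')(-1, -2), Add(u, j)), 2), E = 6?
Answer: Rational(-220, 5471) ≈ -0.040212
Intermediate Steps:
Function('w')(s, U) = Add(-2, Mul(5, U), Mul(6, s)) (Function('w')(s, U) = Add(-2, Add(Mul(6, s), Mul(5, U))) = Add(-2, Add(Mul(5, U), Mul(6, s))) = Add(-2, Mul(5, U), Mul(6, s)))
Function('S')(j, u) = Mul(9, Pow(Add(-18, j, u), 2)) (Function('S')(j, u) = Mul(9, Pow(Add(Add(-2, Mul(5, -2), Mul(6, -1)), Add(u, j)), 2)) = Mul(9, Pow(Add(Add(-2, -10, -6), Add(j, u)), 2)) = Mul(9, Pow(Add(-18, Add(j, u)), 2)) = Mul(9, Pow(Add(-18, j, u), 2)))
Mul(Add(-69, -151), Pow(Add(287, Function('S')(-8, 2)), -1)) = Mul(Add(-69, -151), Pow(Add(287, Mul(9, Pow(Add(-18, -8, 2), 2))), -1)) = Mul(-220, Pow(Add(287, Mul(9, Pow(-24, 2))), -1)) = Mul(-220, Pow(Add(287, Mul(9, 576)), -1)) = Mul(-220, Pow(Add(287, 5184), -1)) = Mul(-220, Pow(5471, -1)) = Mul(-220, Rational(1, 5471)) = Rational(-220, 5471)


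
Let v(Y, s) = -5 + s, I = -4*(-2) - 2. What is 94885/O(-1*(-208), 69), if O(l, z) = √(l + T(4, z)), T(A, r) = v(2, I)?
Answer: 94885*√209/209 ≈ 6563.3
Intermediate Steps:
I = 6 (I = 8 - 2 = 6)
T(A, r) = 1 (T(A, r) = -5 + 6 = 1)
O(l, z) = √(1 + l) (O(l, z) = √(l + 1) = √(1 + l))
94885/O(-1*(-208), 69) = 94885/(√(1 - 1*(-208))) = 94885/(√(1 + 208)) = 94885/(√209) = 94885*(√209/209) = 94885*√209/209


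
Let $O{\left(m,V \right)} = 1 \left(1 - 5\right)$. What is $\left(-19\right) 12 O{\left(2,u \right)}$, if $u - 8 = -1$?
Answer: $912$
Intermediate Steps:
$u = 7$ ($u = 8 - 1 = 7$)
$O{\left(m,V \right)} = -4$ ($O{\left(m,V \right)} = 1 \left(-4\right) = -4$)
$\left(-19\right) 12 O{\left(2,u \right)} = \left(-19\right) 12 \left(-4\right) = \left(-228\right) \left(-4\right) = 912$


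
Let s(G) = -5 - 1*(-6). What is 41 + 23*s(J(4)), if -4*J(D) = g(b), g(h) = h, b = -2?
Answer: 64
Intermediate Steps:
J(D) = ½ (J(D) = -¼*(-2) = ½)
s(G) = 1 (s(G) = -5 + 6 = 1)
41 + 23*s(J(4)) = 41 + 23*1 = 41 + 23 = 64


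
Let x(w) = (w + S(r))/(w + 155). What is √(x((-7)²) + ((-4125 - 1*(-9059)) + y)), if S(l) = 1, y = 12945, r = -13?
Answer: √186015666/102 ≈ 133.71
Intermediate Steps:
x(w) = (1 + w)/(155 + w) (x(w) = (w + 1)/(w + 155) = (1 + w)/(155 + w))
√(x((-7)²) + ((-4125 - 1*(-9059)) + y)) = √((1 + (-7)²)/(155 + (-7)²) + ((-4125 - 1*(-9059)) + 12945)) = √((1 + 49)/(155 + 49) + ((-4125 + 9059) + 12945)) = √(50/204 + (4934 + 12945)) = √((1/204)*50 + 17879) = √(25/102 + 17879) = √(1823683/102) = √186015666/102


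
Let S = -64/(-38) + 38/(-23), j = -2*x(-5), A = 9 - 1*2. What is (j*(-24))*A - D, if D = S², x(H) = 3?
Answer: 192496556/190969 ≈ 1008.0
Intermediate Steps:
A = 7 (A = 9 - 2 = 7)
j = -6 (j = -2*3 = -6)
S = 14/437 (S = -64*(-1/38) + 38*(-1/23) = 32/19 - 38/23 = 14/437 ≈ 0.032037)
D = 196/190969 (D = (14/437)² = 196/190969 ≈ 0.0010263)
(j*(-24))*A - D = -6*(-24)*7 - 1*196/190969 = 144*7 - 196/190969 = 1008 - 196/190969 = 192496556/190969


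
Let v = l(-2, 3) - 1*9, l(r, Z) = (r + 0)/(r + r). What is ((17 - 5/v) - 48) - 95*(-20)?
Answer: 31783/17 ≈ 1869.6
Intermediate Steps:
l(r, Z) = ½ (l(r, Z) = r/((2*r)) = r*(1/(2*r)) = ½)
v = -17/2 (v = ½ - 1*9 = ½ - 9 = -17/2 ≈ -8.5000)
((17 - 5/v) - 48) - 95*(-20) = ((17 - 5/(-17/2)) - 48) - 95*(-20) = ((17 - 5*(-2/17)) - 48) + 1900 = ((17 + 10/17) - 48) + 1900 = (299/17 - 48) + 1900 = -517/17 + 1900 = 31783/17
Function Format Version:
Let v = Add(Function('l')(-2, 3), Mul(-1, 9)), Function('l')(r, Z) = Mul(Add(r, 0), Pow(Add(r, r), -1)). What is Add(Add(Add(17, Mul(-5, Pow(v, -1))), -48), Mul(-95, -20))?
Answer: Rational(31783, 17) ≈ 1869.6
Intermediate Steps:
Function('l')(r, Z) = Rational(1, 2) (Function('l')(r, Z) = Mul(r, Pow(Mul(2, r), -1)) = Mul(r, Mul(Rational(1, 2), Pow(r, -1))) = Rational(1, 2))
v = Rational(-17, 2) (v = Add(Rational(1, 2), Mul(-1, 9)) = Add(Rational(1, 2), -9) = Rational(-17, 2) ≈ -8.5000)
Add(Add(Add(17, Mul(-5, Pow(v, -1))), -48), Mul(-95, -20)) = Add(Add(Add(17, Mul(-5, Pow(Rational(-17, 2), -1))), -48), Mul(-95, -20)) = Add(Add(Add(17, Mul(-5, Rational(-2, 17))), -48), 1900) = Add(Add(Add(17, Rational(10, 17)), -48), 1900) = Add(Add(Rational(299, 17), -48), 1900) = Add(Rational(-517, 17), 1900) = Rational(31783, 17)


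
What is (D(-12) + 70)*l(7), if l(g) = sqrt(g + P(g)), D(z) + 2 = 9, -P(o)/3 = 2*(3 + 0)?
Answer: 77*I*sqrt(11) ≈ 255.38*I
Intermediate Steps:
P(o) = -18 (P(o) = -6*(3 + 0) = -6*3 = -3*6 = -18)
D(z) = 7 (D(z) = -2 + 9 = 7)
l(g) = sqrt(-18 + g) (l(g) = sqrt(g - 18) = sqrt(-18 + g))
(D(-12) + 70)*l(7) = (7 + 70)*sqrt(-18 + 7) = 77*sqrt(-11) = 77*(I*sqrt(11)) = 77*I*sqrt(11)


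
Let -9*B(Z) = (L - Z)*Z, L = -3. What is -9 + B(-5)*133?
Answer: 1249/9 ≈ 138.78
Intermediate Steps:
B(Z) = -Z*(-3 - Z)/9 (B(Z) = -(-3 - Z)*Z/9 = -Z*(-3 - Z)/9)
-9 + B(-5)*133 = -9 + ((1/9)*(-5)*(3 - 5))*133 = -9 + ((1/9)*(-5)*(-2))*133 = -9 + (10/9)*133 = -9 + 1330/9 = 1249/9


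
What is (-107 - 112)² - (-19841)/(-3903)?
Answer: 187171942/3903 ≈ 47956.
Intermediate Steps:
(-107 - 112)² - (-19841)/(-3903) = (-219)² - (-19841)*(-1)/3903 = 47961 - 1*19841/3903 = 47961 - 19841/3903 = 187171942/3903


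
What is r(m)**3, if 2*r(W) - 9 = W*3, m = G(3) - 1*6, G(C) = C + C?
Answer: 729/8 ≈ 91.125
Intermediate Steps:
G(C) = 2*C
m = 0 (m = 2*3 - 1*6 = 6 - 6 = 0)
r(W) = 9/2 + 3*W/2 (r(W) = 9/2 + (W*3)/2 = 9/2 + (3*W)/2 = 9/2 + 3*W/2)
r(m)**3 = (9/2 + (3/2)*0)**3 = (9/2 + 0)**3 = (9/2)**3 = 729/8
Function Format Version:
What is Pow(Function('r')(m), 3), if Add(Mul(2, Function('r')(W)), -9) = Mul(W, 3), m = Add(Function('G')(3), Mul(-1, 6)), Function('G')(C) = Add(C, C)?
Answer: Rational(729, 8) ≈ 91.125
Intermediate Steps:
Function('G')(C) = Mul(2, C)
m = 0 (m = Add(Mul(2, 3), Mul(-1, 6)) = Add(6, -6) = 0)
Function('r')(W) = Add(Rational(9, 2), Mul(Rational(3, 2), W)) (Function('r')(W) = Add(Rational(9, 2), Mul(Rational(1, 2), Mul(W, 3))) = Add(Rational(9, 2), Mul(Rational(1, 2), Mul(3, W))) = Add(Rational(9, 2), Mul(Rational(3, 2), W)))
Pow(Function('r')(m), 3) = Pow(Add(Rational(9, 2), Mul(Rational(3, 2), 0)), 3) = Pow(Add(Rational(9, 2), 0), 3) = Pow(Rational(9, 2), 3) = Rational(729, 8)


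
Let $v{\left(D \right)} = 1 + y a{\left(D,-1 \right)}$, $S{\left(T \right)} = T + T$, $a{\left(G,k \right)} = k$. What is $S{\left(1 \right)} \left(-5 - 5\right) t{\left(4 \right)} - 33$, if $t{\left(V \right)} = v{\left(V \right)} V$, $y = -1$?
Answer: $-193$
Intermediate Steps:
$S{\left(T \right)} = 2 T$
$v{\left(D \right)} = 2$ ($v{\left(D \right)} = 1 - -1 = 1 + 1 = 2$)
$t{\left(V \right)} = 2 V$
$S{\left(1 \right)} \left(-5 - 5\right) t{\left(4 \right)} - 33 = 2 \cdot 1 \left(-5 - 5\right) 2 \cdot 4 - 33 = 2 \left(-10\right) 8 - 33 = \left(-20\right) 8 - 33 = -160 - 33 = -193$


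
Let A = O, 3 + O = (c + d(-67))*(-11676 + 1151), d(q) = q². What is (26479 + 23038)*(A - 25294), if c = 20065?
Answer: -12797973030999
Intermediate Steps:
O = -258430853 (O = -3 + (20065 + (-67)²)*(-11676 + 1151) = -3 + (20065 + 4489)*(-10525) = -3 + 24554*(-10525) = -3 - 258430850 = -258430853)
A = -258430853
(26479 + 23038)*(A - 25294) = (26479 + 23038)*(-258430853 - 25294) = 49517*(-258456147) = -12797973030999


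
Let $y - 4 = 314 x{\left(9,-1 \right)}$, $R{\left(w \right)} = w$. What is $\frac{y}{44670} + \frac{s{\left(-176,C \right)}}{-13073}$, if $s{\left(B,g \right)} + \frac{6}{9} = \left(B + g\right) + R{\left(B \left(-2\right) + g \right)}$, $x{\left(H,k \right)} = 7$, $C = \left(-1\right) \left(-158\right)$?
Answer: $\frac{3419443}{291985455} \approx 0.011711$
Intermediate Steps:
$C = 158$
$s{\left(B,g \right)} = - \frac{2}{3} - B + 2 g$ ($s{\left(B,g \right)} = - \frac{2}{3} + \left(\left(B + g\right) + \left(B \left(-2\right) + g\right)\right) = - \frac{2}{3} + \left(\left(B + g\right) - \left(- g + 2 B\right)\right) = - \frac{2}{3} - \left(B - 2 g\right) = - \frac{2}{3} - B + 2 g$)
$y = 2202$ ($y = 4 + 314 \cdot 7 = 4 + 2198 = 2202$)
$\frac{y}{44670} + \frac{s{\left(-176,C \right)}}{-13073} = \frac{2202}{44670} + \frac{- \frac{2}{3} - -176 + 2 \cdot 158}{-13073} = 2202 \cdot \frac{1}{44670} + \left(- \frac{2}{3} + 176 + 316\right) \left(- \frac{1}{13073}\right) = \frac{367}{7445} + \frac{1474}{3} \left(- \frac{1}{13073}\right) = \frac{367}{7445} - \frac{1474}{39219} = \frac{3419443}{291985455}$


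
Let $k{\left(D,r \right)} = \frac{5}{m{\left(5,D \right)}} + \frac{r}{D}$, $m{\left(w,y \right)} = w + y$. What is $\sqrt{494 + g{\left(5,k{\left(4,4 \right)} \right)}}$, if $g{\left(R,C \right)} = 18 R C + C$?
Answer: $\frac{2 \sqrt{1430}}{3} \approx 25.21$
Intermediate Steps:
$k{\left(D,r \right)} = \frac{5}{5 + D} + \frac{r}{D}$
$g{\left(R,C \right)} = C + 18 C R$ ($g{\left(R,C \right)} = 18 C R + C = C + 18 C R$)
$\sqrt{494 + g{\left(5,k{\left(4,4 \right)} \right)}} = \sqrt{494 + \left(\frac{5}{5 + 4} + \frac{4}{4}\right) \left(1 + 18 \cdot 5\right)} = \sqrt{494 + \left(\frac{5}{9} + 4 \cdot \frac{1}{4}\right) \left(1 + 90\right)} = \sqrt{494 + \left(5 \cdot \frac{1}{9} + 1\right) 91} = \sqrt{494 + \left(\frac{5}{9} + 1\right) 91} = \sqrt{494 + \frac{14}{9} \cdot 91} = \sqrt{494 + \frac{1274}{9}} = \sqrt{\frac{5720}{9}} = \frac{2 \sqrt{1430}}{3}$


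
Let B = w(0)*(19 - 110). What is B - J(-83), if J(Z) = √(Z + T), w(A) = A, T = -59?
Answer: -I*√142 ≈ -11.916*I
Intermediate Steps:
J(Z) = √(-59 + Z) (J(Z) = √(Z - 59) = √(-59 + Z))
B = 0 (B = 0*(19 - 110) = 0*(-91) = 0)
B - J(-83) = 0 - √(-59 - 83) = 0 - √(-142) = 0 - I*√142 = -I*√142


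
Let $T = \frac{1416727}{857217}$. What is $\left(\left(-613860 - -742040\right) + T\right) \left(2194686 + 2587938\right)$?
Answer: $\frac{175170764842769696}{285739} \approx 6.1304 \cdot 10^{11}$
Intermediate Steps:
$T = \frac{1416727}{857217}$ ($T = 1416727 \cdot \frac{1}{857217} = \frac{1416727}{857217} \approx 1.6527$)
$\left(\left(-613860 - -742040\right) + T\right) \left(2194686 + 2587938\right) = \left(\left(-613860 - -742040\right) + \frac{1416727}{857217}\right) \left(2194686 + 2587938\right) = \left(\left(-613860 + 742040\right) + \frac{1416727}{857217}\right) 4782624 = \left(128180 + \frac{1416727}{857217}\right) 4782624 = \frac{109879491787}{857217} \cdot 4782624 = \frac{175170764842769696}{285739}$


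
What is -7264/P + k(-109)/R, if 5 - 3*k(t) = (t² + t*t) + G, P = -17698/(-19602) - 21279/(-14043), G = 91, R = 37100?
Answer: -662404050766546/220494565725 ≈ -3004.2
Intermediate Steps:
P = 110940662/45878481 (P = -17698*(-1/19602) - 21279*(-1/14043) = 8849/9801 + 7093/4681 = 110940662/45878481 ≈ 2.4181)
k(t) = -86/3 - 2*t²/3 (k(t) = 5/3 - ((t² + t*t) + 91)/3 = 5/3 - ((t² + t²) + 91)/3 = 5/3 - (2*t² + 91)/3 = 5/3 - (91 + 2*t²)/3 = 5/3 + (-91/3 - 2*t²/3) = -86/3 - 2*t²/3)
-7264/P + k(-109)/R = -7264/110940662/45878481 + (-86/3 - ⅔*(-109)²)/37100 = -7264*45878481/110940662 + (-86/3 - ⅔*11881)*(1/37100) = -166630642992/55470331 + (-86/3 - 23762/3)*(1/37100) = -166630642992/55470331 - 23848/3*1/37100 = -166630642992/55470331 - 5962/27825 = -662404050766546/220494565725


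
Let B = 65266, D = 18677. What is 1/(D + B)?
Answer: 1/83943 ≈ 1.1913e-5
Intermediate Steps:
1/(D + B) = 1/(18677 + 65266) = 1/83943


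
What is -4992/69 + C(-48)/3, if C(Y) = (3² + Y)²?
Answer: 9997/23 ≈ 434.65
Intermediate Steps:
C(Y) = (9 + Y)²
-4992/69 + C(-48)/3 = -4992/69 + (9 - 48)²/3 = -4992*1/69 + (-39)²*(⅓) = -1664/23 + 1521*(⅓) = -1664/23 + 507 = 9997/23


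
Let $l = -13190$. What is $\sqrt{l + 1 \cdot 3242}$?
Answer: $2 i \sqrt{2487} \approx 99.74 i$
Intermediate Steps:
$\sqrt{l + 1 \cdot 3242} = \sqrt{-13190 + 1 \cdot 3242} = \sqrt{-13190 + 3242} = \sqrt{-9948} = 2 i \sqrt{2487}$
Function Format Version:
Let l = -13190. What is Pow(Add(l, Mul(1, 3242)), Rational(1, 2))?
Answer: Mul(2, I, Pow(2487, Rational(1, 2))) ≈ Mul(99.740, I)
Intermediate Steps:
Pow(Add(l, Mul(1, 3242)), Rational(1, 2)) = Pow(Add(-13190, Mul(1, 3242)), Rational(1, 2)) = Pow(Add(-13190, 3242), Rational(1, 2)) = Pow(-9948, Rational(1, 2)) = Mul(2, I, Pow(2487, Rational(1, 2)))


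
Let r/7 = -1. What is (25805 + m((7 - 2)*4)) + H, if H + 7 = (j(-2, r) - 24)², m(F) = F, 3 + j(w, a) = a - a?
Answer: 26547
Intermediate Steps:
r = -7 (r = 7*(-1) = -7)
j(w, a) = -3 (j(w, a) = -3 + (a - a) = -3 + 0 = -3)
H = 722 (H = -7 + (-3 - 24)² = -7 + (-27)² = -7 + 729 = 722)
(25805 + m((7 - 2)*4)) + H = (25805 + (7 - 2)*4) + 722 = (25805 + 5*4) + 722 = (25805 + 20) + 722 = 25825 + 722 = 26547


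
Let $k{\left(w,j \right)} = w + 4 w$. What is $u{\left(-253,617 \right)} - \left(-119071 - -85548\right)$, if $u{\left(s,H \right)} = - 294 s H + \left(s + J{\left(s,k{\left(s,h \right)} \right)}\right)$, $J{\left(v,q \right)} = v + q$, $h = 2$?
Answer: $45925446$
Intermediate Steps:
$k{\left(w,j \right)} = 5 w$
$J{\left(v,q \right)} = q + v$
$u{\left(s,H \right)} = 7 s - 294 H s$ ($u{\left(s,H \right)} = - 294 s H + \left(s + \left(5 s + s\right)\right) = - 294 H s + \left(s + 6 s\right) = - 294 H s + 7 s = 7 s - 294 H s$)
$u{\left(-253,617 \right)} - \left(-119071 - -85548\right) = 7 \left(-253\right) \left(1 - 25914\right) - \left(-119071 - -85548\right) = 7 \left(-253\right) \left(1 - 25914\right) - \left(-119071 + 85548\right) = 7 \left(-253\right) \left(-25913\right) - -33523 = 45891923 + 33523 = 45925446$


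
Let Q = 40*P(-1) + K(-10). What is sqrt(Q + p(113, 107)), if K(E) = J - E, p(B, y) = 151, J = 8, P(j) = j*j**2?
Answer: sqrt(129) ≈ 11.358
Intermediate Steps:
P(j) = j**3
K(E) = 8 - E
Q = -22 (Q = 40*(-1)**3 + (8 - 1*(-10)) = 40*(-1) + (8 + 10) = -40 + 18 = -22)
sqrt(Q + p(113, 107)) = sqrt(-22 + 151) = sqrt(129)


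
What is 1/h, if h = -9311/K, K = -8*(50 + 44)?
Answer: 752/9311 ≈ 0.080765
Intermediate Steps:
K = -752 (K = -8*94 = -752)
h = 9311/752 (h = -9311/(-752) = -9311*(-1/752) = 9311/752 ≈ 12.382)
1/h = 1/(9311/752) = 752/9311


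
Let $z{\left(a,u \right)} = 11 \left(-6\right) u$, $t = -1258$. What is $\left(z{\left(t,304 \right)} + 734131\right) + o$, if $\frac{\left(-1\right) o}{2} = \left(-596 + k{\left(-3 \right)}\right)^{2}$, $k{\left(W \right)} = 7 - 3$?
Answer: $13139$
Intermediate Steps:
$k{\left(W \right)} = 4$ ($k{\left(W \right)} = 7 - 3 = 4$)
$o = -700928$ ($o = - 2 \left(-596 + 4\right)^{2} = - 2 \left(-592\right)^{2} = \left(-2\right) 350464 = -700928$)
$z{\left(a,u \right)} = - 66 u$
$\left(z{\left(t,304 \right)} + 734131\right) + o = \left(\left(-66\right) 304 + 734131\right) - 700928 = \left(-20064 + 734131\right) - 700928 = 714067 - 700928 = 13139$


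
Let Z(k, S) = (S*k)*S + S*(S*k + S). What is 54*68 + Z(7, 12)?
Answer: 5832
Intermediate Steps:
Z(k, S) = S*(S + S*k) + k*S**2 (Z(k, S) = k*S**2 + S*(S + S*k) = S*(S + S*k) + k*S**2)
54*68 + Z(7, 12) = 54*68 + 12**2*(1 + 2*7) = 3672 + 144*(1 + 14) = 3672 + 144*15 = 3672 + 2160 = 5832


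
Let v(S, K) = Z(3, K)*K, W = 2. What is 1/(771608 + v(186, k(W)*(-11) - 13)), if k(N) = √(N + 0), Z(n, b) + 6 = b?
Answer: 772097/596133529601 - 352*√2/596133529601 ≈ 1.2943e-6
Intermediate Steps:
Z(n, b) = -6 + b
k(N) = √N
v(S, K) = K*(-6 + K) (v(S, K) = (-6 + K)*K = K*(-6 + K))
1/(771608 + v(186, k(W)*(-11) - 13)) = 1/(771608 + (√2*(-11) - 13)*(-6 + (√2*(-11) - 13))) = 1/(771608 + (-11*√2 - 13)*(-6 + (-11*√2 - 13))) = 1/(771608 + (-13 - 11*√2)*(-6 + (-13 - 11*√2))) = 1/(771608 + (-13 - 11*√2)*(-19 - 11*√2)) = 1/(771608 + (-19 - 11*√2)*(-13 - 11*√2))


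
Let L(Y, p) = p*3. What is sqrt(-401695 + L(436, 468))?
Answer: I*sqrt(400291) ≈ 632.69*I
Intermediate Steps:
L(Y, p) = 3*p
sqrt(-401695 + L(436, 468)) = sqrt(-401695 + 3*468) = sqrt(-401695 + 1404) = sqrt(-400291) = I*sqrt(400291)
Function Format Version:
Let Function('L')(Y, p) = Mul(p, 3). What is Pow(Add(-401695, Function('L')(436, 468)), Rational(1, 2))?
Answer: Mul(I, Pow(400291, Rational(1, 2))) ≈ Mul(632.69, I)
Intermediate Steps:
Function('L')(Y, p) = Mul(3, p)
Pow(Add(-401695, Function('L')(436, 468)), Rational(1, 2)) = Pow(Add(-401695, Mul(3, 468)), Rational(1, 2)) = Pow(Add(-401695, 1404), Rational(1, 2)) = Pow(-400291, Rational(1, 2)) = Mul(I, Pow(400291, Rational(1, 2)))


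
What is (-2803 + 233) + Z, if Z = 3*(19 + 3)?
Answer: -2504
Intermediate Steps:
Z = 66 (Z = 3*22 = 66)
(-2803 + 233) + Z = (-2803 + 233) + 66 = -2570 + 66 = -2504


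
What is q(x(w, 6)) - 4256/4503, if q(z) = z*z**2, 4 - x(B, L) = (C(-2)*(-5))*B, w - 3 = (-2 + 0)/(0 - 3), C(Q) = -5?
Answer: -1437126329/2133 ≈ -6.7376e+5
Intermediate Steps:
w = 11/3 (w = 3 + (-2 + 0)/(0 - 3) = 3 - 2/(-3) = 3 - 2*(-1/3) = 3 + 2/3 = 11/3 ≈ 3.6667)
x(B, L) = 4 - 25*B (x(B, L) = 4 - (-5*(-5))*B = 4 - 25*B)
q(z) = z**3
q(x(w, 6)) - 4256/4503 = (4 - 25*11/3)**3 - 4256/4503 = (4 - 275/3)**3 - 4256*1/4503 = (-263/3)**3 - 224/237 = -18191447/27 - 224/237 = -1437126329/2133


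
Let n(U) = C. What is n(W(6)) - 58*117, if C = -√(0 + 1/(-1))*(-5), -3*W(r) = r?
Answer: -6786 + 5*I ≈ -6786.0 + 5.0*I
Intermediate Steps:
W(r) = -r/3
C = 5*I (C = -√(0 - 1)*(-5) = -√(-1)*(-5) = -I*(-5) = 5*I ≈ 5.0*I)
n(U) = 5*I
n(W(6)) - 58*117 = 5*I - 58*117 = 5*I - 6786 = -6786 + 5*I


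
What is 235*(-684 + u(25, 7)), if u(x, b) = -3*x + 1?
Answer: -178130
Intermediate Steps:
u(x, b) = 1 - 3*x
235*(-684 + u(25, 7)) = 235*(-684 + (1 - 3*25)) = 235*(-684 + (1 - 75)) = 235*(-684 - 74) = 235*(-758) = -178130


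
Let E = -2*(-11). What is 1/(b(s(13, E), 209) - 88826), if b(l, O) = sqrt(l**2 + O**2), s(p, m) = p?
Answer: -44413/3945007213 - 5*sqrt(1754)/7890014426 ≈ -1.1285e-5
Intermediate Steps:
E = 22
b(l, O) = sqrt(O**2 + l**2)
1/(b(s(13, E), 209) - 88826) = 1/(sqrt(209**2 + 13**2) - 88826) = 1/(sqrt(43681 + 169) - 88826) = 1/(sqrt(43850) - 88826) = 1/(5*sqrt(1754) - 88826) = 1/(-88826 + 5*sqrt(1754))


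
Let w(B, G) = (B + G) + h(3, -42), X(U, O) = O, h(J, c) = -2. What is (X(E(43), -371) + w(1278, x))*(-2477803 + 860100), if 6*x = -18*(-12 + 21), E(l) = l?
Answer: -1420343234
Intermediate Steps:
x = -27 (x = (-18*(-12 + 21))/6 = (-18*9)/6 = (⅙)*(-162) = -27)
w(B, G) = -2 + B + G (w(B, G) = (B + G) - 2 = -2 + B + G)
(X(E(43), -371) + w(1278, x))*(-2477803 + 860100) = (-371 + (-2 + 1278 - 27))*(-2477803 + 860100) = (-371 + 1249)*(-1617703) = 878*(-1617703) = -1420343234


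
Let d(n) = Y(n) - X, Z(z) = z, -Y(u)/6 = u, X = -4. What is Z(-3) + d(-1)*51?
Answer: 507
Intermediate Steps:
Y(u) = -6*u
d(n) = 4 - 6*n (d(n) = -6*n - 1*(-4) = -6*n + 4 = 4 - 6*n)
Z(-3) + d(-1)*51 = -3 + (4 - 6*(-1))*51 = -3 + (4 + 6)*51 = -3 + 10*51 = -3 + 510 = 507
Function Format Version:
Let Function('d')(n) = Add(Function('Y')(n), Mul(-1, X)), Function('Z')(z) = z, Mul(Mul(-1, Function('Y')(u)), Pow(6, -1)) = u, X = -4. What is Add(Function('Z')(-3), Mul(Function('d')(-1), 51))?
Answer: 507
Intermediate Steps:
Function('Y')(u) = Mul(-6, u)
Function('d')(n) = Add(4, Mul(-6, n)) (Function('d')(n) = Add(Mul(-6, n), Mul(-1, -4)) = Add(Mul(-6, n), 4) = Add(4, Mul(-6, n)))
Add(Function('Z')(-3), Mul(Function('d')(-1), 51)) = Add(-3, Mul(Add(4, Mul(-6, -1)), 51)) = Add(-3, Mul(Add(4, 6), 51)) = Add(-3, Mul(10, 51)) = Add(-3, 510) = 507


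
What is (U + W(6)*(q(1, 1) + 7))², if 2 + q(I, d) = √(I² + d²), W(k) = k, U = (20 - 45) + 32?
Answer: 1441 + 444*√2 ≈ 2068.9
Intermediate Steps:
U = 7 (U = -25 + 32 = 7)
q(I, d) = -2 + √(I² + d²)
(U + W(6)*(q(1, 1) + 7))² = (7 + 6*((-2 + √(1² + 1²)) + 7))² = (7 + 6*((-2 + √(1 + 1)) + 7))² = (7 + 6*((-2 + √2) + 7))² = (7 + 6*(5 + √2))² = (7 + (30 + 6*√2))² = (37 + 6*√2)²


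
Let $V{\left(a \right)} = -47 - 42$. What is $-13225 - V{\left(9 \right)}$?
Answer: $-13136$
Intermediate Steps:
$V{\left(a \right)} = -89$ ($V{\left(a \right)} = -47 - 42 = -89$)
$-13225 - V{\left(9 \right)} = -13225 - -89 = -13225 + 89 = -13136$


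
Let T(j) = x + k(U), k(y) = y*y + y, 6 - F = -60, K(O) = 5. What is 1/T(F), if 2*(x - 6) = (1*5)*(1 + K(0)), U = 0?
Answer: 1/21 ≈ 0.047619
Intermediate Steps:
F = 66 (F = 6 - 1*(-60) = 6 + 60 = 66)
k(y) = y + y² (k(y) = y² + y = y + y²)
x = 21 (x = 6 + ((1*5)*(1 + 5))/2 = 6 + (5*6)/2 = 6 + (½)*30 = 6 + 15 = 21)
T(j) = 21 (T(j) = 21 + 0*(1 + 0) = 21 + 0*1 = 21 + 0 = 21)
1/T(F) = 1/21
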